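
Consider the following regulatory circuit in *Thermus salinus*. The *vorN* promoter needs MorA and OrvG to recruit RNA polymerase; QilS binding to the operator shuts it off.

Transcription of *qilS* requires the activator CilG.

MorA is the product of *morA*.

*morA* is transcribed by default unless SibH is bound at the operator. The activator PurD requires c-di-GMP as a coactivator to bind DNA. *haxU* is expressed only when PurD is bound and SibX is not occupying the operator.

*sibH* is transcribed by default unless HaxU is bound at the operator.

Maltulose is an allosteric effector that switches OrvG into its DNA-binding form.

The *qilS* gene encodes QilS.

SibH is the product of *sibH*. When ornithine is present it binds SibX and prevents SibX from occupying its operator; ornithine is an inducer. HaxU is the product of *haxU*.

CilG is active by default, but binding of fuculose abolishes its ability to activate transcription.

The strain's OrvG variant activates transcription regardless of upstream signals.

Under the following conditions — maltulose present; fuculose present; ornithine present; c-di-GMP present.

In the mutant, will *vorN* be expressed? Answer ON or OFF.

c-di-GMP is present, so PurD is active.
Ornithine is present, so SibX is inactive.
No repressor is bound and PurD is active, so *haxU* is transcribed.
So HaxU is produced and active.
With repressor HaxU bound, *sibH* is not transcribed.
So SibH is not produced.
With no repressor bound, *morA* is transcribed.
So MorA is produced and active.
Fuculose is present, so CilG is inactive.
Required activator CilG is absent, so *qilS* is not transcribed.
So QilS is not produced.
OrvG is constitutively active in this strain.
No repressor is bound and MorA and OrvG are active, so *vorN* is transcribed.

ON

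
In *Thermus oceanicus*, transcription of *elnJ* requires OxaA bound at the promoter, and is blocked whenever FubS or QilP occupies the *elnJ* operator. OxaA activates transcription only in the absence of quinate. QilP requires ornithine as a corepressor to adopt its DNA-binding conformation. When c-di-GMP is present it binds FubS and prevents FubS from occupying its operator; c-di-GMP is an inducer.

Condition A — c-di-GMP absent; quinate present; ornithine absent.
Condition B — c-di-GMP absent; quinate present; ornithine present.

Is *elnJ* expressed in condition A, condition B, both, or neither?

neither

Condition A:
c-di-GMP is absent, so FubS is active.
Quinate is present, so OxaA is inactive.
Ornithine is absent, so QilP is inactive.
With repressor FubS bound, *elnJ* is not transcribed.
→ *elnJ* is OFF in A.
Condition B:
c-di-GMP is absent, so FubS is active.
Quinate is present, so OxaA is inactive.
Ornithine is present, so QilP is active.
With repressor FubS bound, *elnJ* is not transcribed.
→ *elnJ* is OFF in B.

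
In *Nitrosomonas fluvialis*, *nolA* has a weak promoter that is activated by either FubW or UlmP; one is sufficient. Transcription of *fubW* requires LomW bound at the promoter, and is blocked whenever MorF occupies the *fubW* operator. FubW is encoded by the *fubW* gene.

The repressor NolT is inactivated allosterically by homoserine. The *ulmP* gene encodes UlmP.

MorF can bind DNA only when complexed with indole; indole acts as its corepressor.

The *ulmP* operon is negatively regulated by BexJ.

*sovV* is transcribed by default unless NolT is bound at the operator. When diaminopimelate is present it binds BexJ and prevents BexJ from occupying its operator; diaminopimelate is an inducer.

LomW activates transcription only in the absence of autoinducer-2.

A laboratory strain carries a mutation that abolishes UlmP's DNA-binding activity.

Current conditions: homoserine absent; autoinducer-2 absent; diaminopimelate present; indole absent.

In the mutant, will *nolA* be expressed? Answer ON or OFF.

ON

Indole is absent, so MorF is inactive.
Autoinducer-2 is absent, so LomW is active.
No repressor is bound and LomW is active, so *fubW* is transcribed.
So FubW is produced and active.
UlmP is non-functional in this strain, so it has no effect.
Activator FubW is present, so *nolA* is transcribed.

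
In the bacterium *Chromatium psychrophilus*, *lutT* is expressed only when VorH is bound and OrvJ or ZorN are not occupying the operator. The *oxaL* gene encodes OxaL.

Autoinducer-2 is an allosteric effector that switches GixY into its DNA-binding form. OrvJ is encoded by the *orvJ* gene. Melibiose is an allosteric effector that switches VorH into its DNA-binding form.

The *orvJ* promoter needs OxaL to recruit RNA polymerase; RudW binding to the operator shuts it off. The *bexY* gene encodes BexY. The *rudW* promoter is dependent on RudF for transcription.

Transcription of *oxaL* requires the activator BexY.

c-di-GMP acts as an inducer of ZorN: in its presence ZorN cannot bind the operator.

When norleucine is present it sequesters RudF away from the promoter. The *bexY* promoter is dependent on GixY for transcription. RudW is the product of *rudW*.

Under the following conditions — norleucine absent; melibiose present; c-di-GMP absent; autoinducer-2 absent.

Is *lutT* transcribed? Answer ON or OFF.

OFF

Norleucine is absent, so RudF is active.
No repressor is bound and RudF is active, so *rudW* is transcribed.
So RudW is produced and active.
Autoinducer-2 is absent, so GixY is inactive.
Required activator GixY is absent, so *bexY* is not transcribed.
So BexY is not produced.
Required activator BexY is absent, so *oxaL* is not transcribed.
So OxaL is not produced.
With repressor RudW bound, *orvJ* is not transcribed.
So OrvJ is not produced.
c-di-GMP is absent, so ZorN is active.
Melibiose is present, so VorH is active.
With repressor ZorN bound, *lutT* is not transcribed.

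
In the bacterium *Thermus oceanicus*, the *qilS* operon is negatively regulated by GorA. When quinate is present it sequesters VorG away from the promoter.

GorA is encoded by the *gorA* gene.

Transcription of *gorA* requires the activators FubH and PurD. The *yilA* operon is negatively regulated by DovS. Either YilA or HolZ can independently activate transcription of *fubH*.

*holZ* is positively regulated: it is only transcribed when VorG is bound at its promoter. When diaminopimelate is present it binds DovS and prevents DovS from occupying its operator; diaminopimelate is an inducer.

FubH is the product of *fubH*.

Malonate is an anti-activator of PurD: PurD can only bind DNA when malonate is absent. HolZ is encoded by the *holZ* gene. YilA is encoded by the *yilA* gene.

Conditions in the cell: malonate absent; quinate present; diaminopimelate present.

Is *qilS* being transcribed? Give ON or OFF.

OFF

Diaminopimelate is present, so DovS is inactive.
With no repressor bound, *yilA* is transcribed.
So YilA is produced and active.
Quinate is present, so VorG is inactive.
Required activator VorG is absent, so *holZ* is not transcribed.
So HolZ is not produced.
Activator YilA is present, so *fubH* is transcribed.
So FubH is produced and active.
Malonate is absent, so PurD is active.
No repressor is bound and FubH and PurD are active, so *gorA* is transcribed.
So GorA is produced and active.
With repressor GorA bound, *qilS* is not transcribed.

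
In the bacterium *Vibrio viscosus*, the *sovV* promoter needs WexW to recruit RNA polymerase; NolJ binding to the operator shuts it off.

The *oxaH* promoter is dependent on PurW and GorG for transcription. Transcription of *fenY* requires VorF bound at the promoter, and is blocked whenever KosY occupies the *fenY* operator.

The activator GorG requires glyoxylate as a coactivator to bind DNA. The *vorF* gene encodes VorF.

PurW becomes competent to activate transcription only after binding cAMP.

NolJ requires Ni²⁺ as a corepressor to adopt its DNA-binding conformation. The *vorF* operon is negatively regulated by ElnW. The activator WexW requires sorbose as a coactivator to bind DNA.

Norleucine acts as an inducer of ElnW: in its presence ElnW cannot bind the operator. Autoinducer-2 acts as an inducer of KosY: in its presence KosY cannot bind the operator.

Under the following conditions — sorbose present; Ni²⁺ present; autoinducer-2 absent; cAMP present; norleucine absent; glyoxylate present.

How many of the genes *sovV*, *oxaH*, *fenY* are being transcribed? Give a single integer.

1

Sorbose is present, so WexW is active.
Ni²⁺ is present, so NolJ is active.
With repressor NolJ bound, *sovV* is not transcribed.
→ *sovV* is OFF.
cAMP is present, so PurW is active.
Glyoxylate is present, so GorG is active.
No repressor is bound and PurW and GorG are active, so *oxaH* is transcribed.
→ *oxaH* is ON.
Autoinducer-2 is absent, so KosY is active.
Norleucine is absent, so ElnW is active.
With repressor ElnW bound, *vorF* is not transcribed.
So VorF is not produced.
With repressor KosY bound, *fenY* is not transcribed.
→ *fenY* is OFF.
1 of the 3 genes is transcribed.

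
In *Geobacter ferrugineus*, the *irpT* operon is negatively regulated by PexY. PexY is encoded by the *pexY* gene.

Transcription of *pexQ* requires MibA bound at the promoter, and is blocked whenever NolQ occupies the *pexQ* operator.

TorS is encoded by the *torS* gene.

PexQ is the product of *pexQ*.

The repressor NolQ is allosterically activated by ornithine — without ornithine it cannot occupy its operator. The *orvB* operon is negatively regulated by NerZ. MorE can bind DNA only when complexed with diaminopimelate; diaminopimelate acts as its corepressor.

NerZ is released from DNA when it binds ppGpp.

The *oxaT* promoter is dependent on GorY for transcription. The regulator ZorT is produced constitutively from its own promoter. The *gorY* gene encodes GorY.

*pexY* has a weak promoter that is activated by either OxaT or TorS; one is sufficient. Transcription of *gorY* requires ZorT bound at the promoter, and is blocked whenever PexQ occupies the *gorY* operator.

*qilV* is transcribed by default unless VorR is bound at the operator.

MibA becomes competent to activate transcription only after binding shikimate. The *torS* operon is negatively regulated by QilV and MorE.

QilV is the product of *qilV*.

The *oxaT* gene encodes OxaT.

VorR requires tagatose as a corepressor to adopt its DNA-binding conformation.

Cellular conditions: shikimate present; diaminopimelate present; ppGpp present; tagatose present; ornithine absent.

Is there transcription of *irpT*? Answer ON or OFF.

Ornithine is absent, so NolQ is inactive.
Shikimate is present, so MibA is active.
No repressor is bound and MibA is active, so *pexQ* is transcribed.
So PexQ is produced and active.
ZorT is produced constitutively and is active.
With repressor PexQ bound, *gorY* is not transcribed.
So GorY is not produced.
Required activator GorY is absent, so *oxaT* is not transcribed.
So OxaT is not produced.
Tagatose is present, so VorR is active.
With repressor VorR bound, *qilV* is not transcribed.
So QilV is not produced.
Diaminopimelate is present, so MorE is active.
With repressor MorE bound, *torS* is not transcribed.
So TorS is not produced.
No activator is available at the *pexY* promoter, so *pexY* is not transcribed.
So PexY is not produced.
With no repressor bound, *irpT* is transcribed.

ON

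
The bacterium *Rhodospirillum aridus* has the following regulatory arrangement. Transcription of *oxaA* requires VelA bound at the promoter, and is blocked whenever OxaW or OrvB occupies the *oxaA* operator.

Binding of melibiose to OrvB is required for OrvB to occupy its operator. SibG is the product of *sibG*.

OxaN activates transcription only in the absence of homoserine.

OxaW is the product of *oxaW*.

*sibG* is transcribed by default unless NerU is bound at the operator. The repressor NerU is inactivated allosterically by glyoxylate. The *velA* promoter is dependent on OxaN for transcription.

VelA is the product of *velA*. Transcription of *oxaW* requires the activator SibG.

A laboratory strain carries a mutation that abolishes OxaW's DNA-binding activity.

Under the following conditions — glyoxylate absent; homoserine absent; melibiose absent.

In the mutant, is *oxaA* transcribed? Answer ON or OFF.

Homoserine is absent, so OxaN is active.
No repressor is bound and OxaN is active, so *velA* is transcribed.
So VelA is produced and active.
OxaW is non-functional in this strain, so it has no effect.
Melibiose is absent, so OrvB is inactive.
No repressor is bound and VelA is active, so *oxaA* is transcribed.

ON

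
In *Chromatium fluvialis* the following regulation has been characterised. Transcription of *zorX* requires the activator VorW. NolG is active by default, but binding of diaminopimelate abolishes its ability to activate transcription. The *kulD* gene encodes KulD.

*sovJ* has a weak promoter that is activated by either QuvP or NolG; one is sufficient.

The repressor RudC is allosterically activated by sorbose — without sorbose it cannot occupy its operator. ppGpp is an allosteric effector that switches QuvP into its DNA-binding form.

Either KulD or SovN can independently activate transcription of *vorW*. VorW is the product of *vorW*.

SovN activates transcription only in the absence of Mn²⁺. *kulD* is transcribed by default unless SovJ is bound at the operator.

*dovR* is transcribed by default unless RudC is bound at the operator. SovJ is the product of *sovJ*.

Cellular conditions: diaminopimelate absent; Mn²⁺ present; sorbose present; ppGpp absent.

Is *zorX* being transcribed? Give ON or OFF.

ppGpp is absent, so QuvP is inactive.
Diaminopimelate is absent, so NolG is active.
Activator NolG is present, so *sovJ* is transcribed.
So SovJ is produced and active.
With repressor SovJ bound, *kulD* is not transcribed.
So KulD is not produced.
Mn²⁺ is present, so SovN is inactive.
No activator is available at the *vorW* promoter, so *vorW* is not transcribed.
So VorW is not produced.
Required activator VorW is absent, so *zorX* is not transcribed.

OFF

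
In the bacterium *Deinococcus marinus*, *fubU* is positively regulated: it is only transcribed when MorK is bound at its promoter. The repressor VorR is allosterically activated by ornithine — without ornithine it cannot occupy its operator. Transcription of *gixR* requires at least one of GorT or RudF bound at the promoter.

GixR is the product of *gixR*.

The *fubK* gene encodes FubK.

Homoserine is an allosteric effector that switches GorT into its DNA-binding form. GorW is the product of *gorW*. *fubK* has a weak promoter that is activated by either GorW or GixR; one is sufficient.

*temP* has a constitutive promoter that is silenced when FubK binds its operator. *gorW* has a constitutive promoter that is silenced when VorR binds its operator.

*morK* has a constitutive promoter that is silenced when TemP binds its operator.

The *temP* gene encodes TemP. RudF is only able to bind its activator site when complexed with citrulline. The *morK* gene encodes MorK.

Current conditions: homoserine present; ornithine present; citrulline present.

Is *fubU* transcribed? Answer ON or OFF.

ON

Ornithine is present, so VorR is active.
With repressor VorR bound, *gorW* is not transcribed.
So GorW is not produced.
Homoserine is present, so GorT is active.
Citrulline is present, so RudF is active.
Activator GorT is present, so *gixR* is transcribed.
So GixR is produced and active.
Activator GixR is present, so *fubK* is transcribed.
So FubK is produced and active.
With repressor FubK bound, *temP* is not transcribed.
So TemP is not produced.
With no repressor bound, *morK* is transcribed.
So MorK is produced and active.
No repressor is bound and MorK is active, so *fubU* is transcribed.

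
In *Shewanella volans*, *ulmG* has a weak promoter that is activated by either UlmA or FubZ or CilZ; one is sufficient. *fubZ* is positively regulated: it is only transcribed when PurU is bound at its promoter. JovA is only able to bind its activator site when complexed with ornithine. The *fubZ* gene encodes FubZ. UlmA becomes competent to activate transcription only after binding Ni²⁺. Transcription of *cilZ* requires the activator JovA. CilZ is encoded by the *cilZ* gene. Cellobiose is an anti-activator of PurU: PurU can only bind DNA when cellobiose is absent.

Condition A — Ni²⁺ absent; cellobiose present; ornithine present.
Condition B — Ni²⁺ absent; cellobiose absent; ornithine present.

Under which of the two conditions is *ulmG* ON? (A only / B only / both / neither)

both

Condition A:
Ni²⁺ is absent, so UlmA is inactive.
Cellobiose is present, so PurU is inactive.
Required activator PurU is absent, so *fubZ* is not transcribed.
So FubZ is not produced.
Ornithine is present, so JovA is active.
No repressor is bound and JovA is active, so *cilZ* is transcribed.
So CilZ is produced and active.
Activator CilZ is present, so *ulmG* is transcribed.
→ *ulmG* is ON in A.
Condition B:
Ni²⁺ is absent, so UlmA is inactive.
Cellobiose is absent, so PurU is active.
No repressor is bound and PurU is active, so *fubZ* is transcribed.
So FubZ is produced and active.
Ornithine is present, so JovA is active.
No repressor is bound and JovA is active, so *cilZ* is transcribed.
So CilZ is produced and active.
Activator FubZ is present, so *ulmG* is transcribed.
→ *ulmG* is ON in B.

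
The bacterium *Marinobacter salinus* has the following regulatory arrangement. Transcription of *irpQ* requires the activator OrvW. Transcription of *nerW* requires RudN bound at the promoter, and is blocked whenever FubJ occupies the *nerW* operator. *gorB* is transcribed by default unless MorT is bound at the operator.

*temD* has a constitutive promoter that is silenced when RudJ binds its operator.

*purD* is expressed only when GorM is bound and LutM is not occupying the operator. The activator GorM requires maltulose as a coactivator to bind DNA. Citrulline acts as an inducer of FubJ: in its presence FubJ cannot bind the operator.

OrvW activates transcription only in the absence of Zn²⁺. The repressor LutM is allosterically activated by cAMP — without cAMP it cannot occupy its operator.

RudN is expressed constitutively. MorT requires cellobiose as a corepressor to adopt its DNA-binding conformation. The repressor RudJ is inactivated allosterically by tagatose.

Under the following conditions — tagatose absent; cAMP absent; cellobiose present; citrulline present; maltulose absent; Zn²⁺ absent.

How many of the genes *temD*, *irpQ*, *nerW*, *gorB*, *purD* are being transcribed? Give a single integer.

Tagatose is absent, so RudJ is active.
With repressor RudJ bound, *temD* is not transcribed.
→ *temD* is OFF.
Zn²⁺ is absent, so OrvW is active.
No repressor is bound and OrvW is active, so *irpQ* is transcribed.
→ *irpQ* is ON.
Citrulline is present, so FubJ is inactive.
RudN is produced constitutively and is active.
No repressor is bound and RudN is active, so *nerW* is transcribed.
→ *nerW* is ON.
Cellobiose is present, so MorT is active.
With repressor MorT bound, *gorB* is not transcribed.
→ *gorB* is OFF.
cAMP is absent, so LutM is inactive.
Maltulose is absent, so GorM is inactive.
Required activator GorM is absent, so *purD* is not transcribed.
→ *purD* is OFF.
2 of the 5 genes are transcribed.

2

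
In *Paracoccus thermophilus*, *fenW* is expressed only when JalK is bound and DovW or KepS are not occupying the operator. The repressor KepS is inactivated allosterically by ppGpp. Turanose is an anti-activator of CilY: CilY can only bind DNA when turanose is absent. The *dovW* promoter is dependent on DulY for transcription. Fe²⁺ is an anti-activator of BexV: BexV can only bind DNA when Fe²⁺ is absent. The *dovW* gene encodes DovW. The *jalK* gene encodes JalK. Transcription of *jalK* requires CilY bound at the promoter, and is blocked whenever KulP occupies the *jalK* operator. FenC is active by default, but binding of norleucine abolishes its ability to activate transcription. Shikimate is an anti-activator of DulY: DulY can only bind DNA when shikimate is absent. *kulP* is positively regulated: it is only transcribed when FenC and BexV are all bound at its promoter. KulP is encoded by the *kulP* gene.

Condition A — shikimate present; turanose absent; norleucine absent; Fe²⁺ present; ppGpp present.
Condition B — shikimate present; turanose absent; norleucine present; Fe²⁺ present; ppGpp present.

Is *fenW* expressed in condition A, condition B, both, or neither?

both

Condition A:
Shikimate is present, so DulY is inactive.
Required activator DulY is absent, so *dovW* is not transcribed.
So DovW is not produced.
Turanose is absent, so CilY is active.
Norleucine is absent, so FenC is active.
Fe²⁺ is present, so BexV is inactive.
Required activator BexV is absent, so *kulP* is not transcribed.
So KulP is not produced.
No repressor is bound and CilY is active, so *jalK* is transcribed.
So JalK is produced and active.
ppGpp is present, so KepS is inactive.
No repressor is bound and JalK is active, so *fenW* is transcribed.
→ *fenW* is ON in A.
Condition B:
Shikimate is present, so DulY is inactive.
Required activator DulY is absent, so *dovW* is not transcribed.
So DovW is not produced.
Turanose is absent, so CilY is active.
Norleucine is present, so FenC is inactive.
Fe²⁺ is present, so BexV is inactive.
Required activator FenC is absent, so *kulP* is not transcribed.
So KulP is not produced.
No repressor is bound and CilY is active, so *jalK* is transcribed.
So JalK is produced and active.
ppGpp is present, so KepS is inactive.
No repressor is bound and JalK is active, so *fenW* is transcribed.
→ *fenW* is ON in B.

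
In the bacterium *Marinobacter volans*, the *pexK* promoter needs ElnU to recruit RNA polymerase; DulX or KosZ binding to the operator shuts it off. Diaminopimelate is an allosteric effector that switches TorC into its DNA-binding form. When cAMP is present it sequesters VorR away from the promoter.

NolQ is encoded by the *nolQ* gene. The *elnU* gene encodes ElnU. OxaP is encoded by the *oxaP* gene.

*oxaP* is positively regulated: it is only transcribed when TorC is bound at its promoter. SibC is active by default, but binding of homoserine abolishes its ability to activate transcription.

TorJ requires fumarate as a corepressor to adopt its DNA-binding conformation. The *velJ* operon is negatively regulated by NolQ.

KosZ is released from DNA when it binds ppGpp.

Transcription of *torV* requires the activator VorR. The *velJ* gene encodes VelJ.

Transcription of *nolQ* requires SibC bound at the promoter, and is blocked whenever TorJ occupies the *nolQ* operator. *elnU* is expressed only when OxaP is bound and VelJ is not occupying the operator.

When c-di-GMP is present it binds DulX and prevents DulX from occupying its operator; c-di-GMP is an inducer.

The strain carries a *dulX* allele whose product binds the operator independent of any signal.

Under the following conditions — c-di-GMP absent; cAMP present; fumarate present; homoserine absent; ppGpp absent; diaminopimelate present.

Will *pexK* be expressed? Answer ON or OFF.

OFF

Diaminopimelate is present, so TorC is active.
No repressor is bound and TorC is active, so *oxaP* is transcribed.
So OxaP is produced and active.
Homoserine is absent, so SibC is active.
Fumarate is present, so TorJ is active.
With repressor TorJ bound, *nolQ* is not transcribed.
So NolQ is not produced.
With no repressor bound, *velJ* is transcribed.
So VelJ is produced and active.
With repressor VelJ bound, *elnU* is not transcribed.
So ElnU is not produced.
DulX is constitutively active in this strain.
ppGpp is absent, so KosZ is active.
With repressor DulX bound, *pexK* is not transcribed.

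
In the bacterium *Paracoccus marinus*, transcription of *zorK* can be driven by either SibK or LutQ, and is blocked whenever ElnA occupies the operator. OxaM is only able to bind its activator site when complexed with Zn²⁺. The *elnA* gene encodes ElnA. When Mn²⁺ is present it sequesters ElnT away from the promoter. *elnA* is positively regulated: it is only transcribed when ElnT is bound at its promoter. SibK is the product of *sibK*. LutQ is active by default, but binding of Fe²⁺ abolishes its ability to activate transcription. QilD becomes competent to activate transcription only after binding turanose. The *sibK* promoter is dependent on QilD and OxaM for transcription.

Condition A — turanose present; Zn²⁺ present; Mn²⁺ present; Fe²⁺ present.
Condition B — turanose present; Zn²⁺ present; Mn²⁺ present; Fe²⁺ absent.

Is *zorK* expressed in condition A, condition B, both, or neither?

Condition A:
Turanose is present, so QilD is active.
Zn²⁺ is present, so OxaM is active.
No repressor is bound and QilD and OxaM are active, so *sibK* is transcribed.
So SibK is produced and active.
Mn²⁺ is present, so ElnT is inactive.
Required activator ElnT is absent, so *elnA* is not transcribed.
So ElnA is not produced.
Fe²⁺ is present, so LutQ is inactive.
Activator SibK is present, so *zorK* is transcribed.
→ *zorK* is ON in A.
Condition B:
Turanose is present, so QilD is active.
Zn²⁺ is present, so OxaM is active.
No repressor is bound and QilD and OxaM are active, so *sibK* is transcribed.
So SibK is produced and active.
Mn²⁺ is present, so ElnT is inactive.
Required activator ElnT is absent, so *elnA* is not transcribed.
So ElnA is not produced.
Fe²⁺ is absent, so LutQ is active.
Activator SibK is present, so *zorK* is transcribed.
→ *zorK* is ON in B.

both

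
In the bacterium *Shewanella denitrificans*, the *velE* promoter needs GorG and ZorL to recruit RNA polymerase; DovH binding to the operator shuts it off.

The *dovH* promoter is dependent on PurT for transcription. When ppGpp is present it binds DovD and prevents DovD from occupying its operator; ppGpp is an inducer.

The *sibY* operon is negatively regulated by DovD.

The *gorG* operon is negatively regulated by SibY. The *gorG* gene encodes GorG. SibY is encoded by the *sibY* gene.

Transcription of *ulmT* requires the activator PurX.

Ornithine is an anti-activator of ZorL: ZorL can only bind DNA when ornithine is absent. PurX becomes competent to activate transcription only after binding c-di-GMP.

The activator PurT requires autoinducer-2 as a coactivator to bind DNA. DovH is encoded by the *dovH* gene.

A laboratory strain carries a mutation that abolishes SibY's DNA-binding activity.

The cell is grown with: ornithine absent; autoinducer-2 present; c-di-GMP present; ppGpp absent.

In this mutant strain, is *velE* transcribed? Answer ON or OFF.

OFF

SibY is non-functional in this strain, so it has no effect.
With no repressor bound, *gorG* is transcribed.
So GorG is produced and active.
Autoinducer-2 is present, so PurT is active.
No repressor is bound and PurT is active, so *dovH* is transcribed.
So DovH is produced and active.
Ornithine is absent, so ZorL is active.
With repressor DovH bound, *velE* is not transcribed.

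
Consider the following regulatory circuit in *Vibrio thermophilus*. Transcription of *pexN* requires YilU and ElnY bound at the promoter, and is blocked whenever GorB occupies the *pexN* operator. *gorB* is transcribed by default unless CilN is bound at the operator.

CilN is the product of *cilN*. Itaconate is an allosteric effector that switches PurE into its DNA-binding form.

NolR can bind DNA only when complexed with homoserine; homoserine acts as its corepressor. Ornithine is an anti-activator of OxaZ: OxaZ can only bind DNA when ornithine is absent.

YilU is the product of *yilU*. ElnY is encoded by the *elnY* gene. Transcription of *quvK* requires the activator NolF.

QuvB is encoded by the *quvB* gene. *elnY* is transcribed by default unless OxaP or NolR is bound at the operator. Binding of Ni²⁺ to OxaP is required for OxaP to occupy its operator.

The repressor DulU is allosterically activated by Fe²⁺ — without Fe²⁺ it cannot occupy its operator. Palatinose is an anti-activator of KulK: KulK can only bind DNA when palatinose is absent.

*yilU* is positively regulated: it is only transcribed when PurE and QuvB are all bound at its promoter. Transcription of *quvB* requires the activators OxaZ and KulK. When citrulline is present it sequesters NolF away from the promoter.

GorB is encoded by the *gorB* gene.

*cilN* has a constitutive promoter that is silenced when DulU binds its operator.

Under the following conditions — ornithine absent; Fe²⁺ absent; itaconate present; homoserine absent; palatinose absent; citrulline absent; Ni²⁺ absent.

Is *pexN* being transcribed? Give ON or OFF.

ON

Itaconate is present, so PurE is active.
Ornithine is absent, so OxaZ is active.
Palatinose is absent, so KulK is active.
No repressor is bound and OxaZ and KulK are active, so *quvB* is transcribed.
So QuvB is produced and active.
No repressor is bound and PurE and QuvB are active, so *yilU* is transcribed.
So YilU is produced and active.
Fe²⁺ is absent, so DulU is inactive.
With no repressor bound, *cilN* is transcribed.
So CilN is produced and active.
With repressor CilN bound, *gorB* is not transcribed.
So GorB is not produced.
Ni²⁺ is absent, so OxaP is inactive.
Homoserine is absent, so NolR is inactive.
With no repressor bound, *elnY* is transcribed.
So ElnY is produced and active.
No repressor is bound and YilU and ElnY are active, so *pexN* is transcribed.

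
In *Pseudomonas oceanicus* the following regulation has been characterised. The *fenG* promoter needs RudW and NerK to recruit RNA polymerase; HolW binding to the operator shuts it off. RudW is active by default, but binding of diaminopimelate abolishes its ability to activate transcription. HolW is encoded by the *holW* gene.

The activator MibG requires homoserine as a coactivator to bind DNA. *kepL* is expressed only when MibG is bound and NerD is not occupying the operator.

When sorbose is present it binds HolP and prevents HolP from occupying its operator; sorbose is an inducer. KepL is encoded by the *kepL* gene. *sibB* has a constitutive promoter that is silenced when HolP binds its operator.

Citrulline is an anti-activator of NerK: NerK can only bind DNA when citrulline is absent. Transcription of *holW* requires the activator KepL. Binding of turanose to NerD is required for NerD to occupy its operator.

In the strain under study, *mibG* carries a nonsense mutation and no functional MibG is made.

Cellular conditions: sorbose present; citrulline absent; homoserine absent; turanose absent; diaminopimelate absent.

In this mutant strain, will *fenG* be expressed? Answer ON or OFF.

ON

Turanose is absent, so NerD is inactive.
MibG is non-functional in this strain, so it has no effect.
Required activator MibG is absent, so *kepL* is not transcribed.
So KepL is not produced.
Required activator KepL is absent, so *holW* is not transcribed.
So HolW is not produced.
Diaminopimelate is absent, so RudW is active.
Citrulline is absent, so NerK is active.
No repressor is bound and RudW and NerK are active, so *fenG* is transcribed.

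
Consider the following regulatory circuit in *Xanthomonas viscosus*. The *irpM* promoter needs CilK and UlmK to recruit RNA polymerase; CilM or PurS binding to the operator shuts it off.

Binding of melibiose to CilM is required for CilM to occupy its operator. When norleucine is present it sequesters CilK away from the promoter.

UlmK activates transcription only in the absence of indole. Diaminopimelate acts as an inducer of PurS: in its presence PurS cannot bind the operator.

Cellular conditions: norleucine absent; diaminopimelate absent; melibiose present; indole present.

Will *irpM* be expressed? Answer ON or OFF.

OFF

Melibiose is present, so CilM is active.
Diaminopimelate is absent, so PurS is active.
Norleucine is absent, so CilK is active.
Indole is present, so UlmK is inactive.
With repressor CilM bound, *irpM* is not transcribed.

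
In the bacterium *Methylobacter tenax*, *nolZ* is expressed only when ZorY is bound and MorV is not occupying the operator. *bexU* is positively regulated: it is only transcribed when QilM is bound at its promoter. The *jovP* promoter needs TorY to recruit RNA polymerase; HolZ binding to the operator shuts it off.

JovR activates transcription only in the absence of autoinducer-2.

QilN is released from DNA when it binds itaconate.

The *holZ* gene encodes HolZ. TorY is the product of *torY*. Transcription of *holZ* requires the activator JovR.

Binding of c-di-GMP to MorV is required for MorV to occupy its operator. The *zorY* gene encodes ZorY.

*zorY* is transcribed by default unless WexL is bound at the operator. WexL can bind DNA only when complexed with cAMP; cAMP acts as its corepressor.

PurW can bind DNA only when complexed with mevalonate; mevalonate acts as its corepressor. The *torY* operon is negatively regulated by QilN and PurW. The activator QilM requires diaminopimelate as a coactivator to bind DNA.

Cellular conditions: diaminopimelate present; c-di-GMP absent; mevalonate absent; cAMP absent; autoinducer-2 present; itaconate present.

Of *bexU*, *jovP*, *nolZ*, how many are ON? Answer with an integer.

Diaminopimelate is present, so QilM is active.
No repressor is bound and QilM is active, so *bexU* is transcribed.
→ *bexU* is ON.
Autoinducer-2 is present, so JovR is inactive.
Required activator JovR is absent, so *holZ* is not transcribed.
So HolZ is not produced.
Itaconate is present, so QilN is inactive.
Mevalonate is absent, so PurW is inactive.
With no repressor bound, *torY* is transcribed.
So TorY is produced and active.
No repressor is bound and TorY is active, so *jovP* is transcribed.
→ *jovP* is ON.
c-di-GMP is absent, so MorV is inactive.
cAMP is absent, so WexL is inactive.
With no repressor bound, *zorY* is transcribed.
So ZorY is produced and active.
No repressor is bound and ZorY is active, so *nolZ* is transcribed.
→ *nolZ* is ON.
3 of the 3 genes are transcribed.

3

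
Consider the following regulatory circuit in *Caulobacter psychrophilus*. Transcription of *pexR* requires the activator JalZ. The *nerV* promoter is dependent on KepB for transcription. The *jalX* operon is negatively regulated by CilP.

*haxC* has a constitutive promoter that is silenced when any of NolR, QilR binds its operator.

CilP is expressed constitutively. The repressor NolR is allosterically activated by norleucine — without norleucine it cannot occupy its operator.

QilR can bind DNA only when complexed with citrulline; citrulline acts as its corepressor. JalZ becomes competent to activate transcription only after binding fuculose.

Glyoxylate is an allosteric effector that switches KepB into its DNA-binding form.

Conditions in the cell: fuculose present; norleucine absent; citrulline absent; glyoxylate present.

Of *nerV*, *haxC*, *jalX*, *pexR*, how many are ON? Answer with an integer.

3

Glyoxylate is present, so KepB is active.
No repressor is bound and KepB is active, so *nerV* is transcribed.
→ *nerV* is ON.
Norleucine is absent, so NolR is inactive.
Citrulline is absent, so QilR is inactive.
With no repressor bound, *haxC* is transcribed.
→ *haxC* is ON.
CilP is produced constitutively and is active.
With repressor CilP bound, *jalX* is not transcribed.
→ *jalX* is OFF.
Fuculose is present, so JalZ is active.
No repressor is bound and JalZ is active, so *pexR* is transcribed.
→ *pexR* is ON.
3 of the 4 genes are transcribed.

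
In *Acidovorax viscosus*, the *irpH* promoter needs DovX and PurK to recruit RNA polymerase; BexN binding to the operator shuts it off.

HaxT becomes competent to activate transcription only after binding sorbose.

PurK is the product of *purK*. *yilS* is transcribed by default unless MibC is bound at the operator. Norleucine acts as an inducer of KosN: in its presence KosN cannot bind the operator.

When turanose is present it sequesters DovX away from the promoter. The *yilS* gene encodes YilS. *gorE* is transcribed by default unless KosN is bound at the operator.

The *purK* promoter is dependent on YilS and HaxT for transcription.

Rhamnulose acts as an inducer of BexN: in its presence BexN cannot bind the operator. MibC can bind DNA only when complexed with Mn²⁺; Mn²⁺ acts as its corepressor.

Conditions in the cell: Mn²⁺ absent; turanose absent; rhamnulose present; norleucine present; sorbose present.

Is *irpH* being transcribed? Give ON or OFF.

ON

Turanose is absent, so DovX is active.
Mn²⁺ is absent, so MibC is inactive.
With no repressor bound, *yilS* is transcribed.
So YilS is produced and active.
Sorbose is present, so HaxT is active.
No repressor is bound and YilS and HaxT are active, so *purK* is transcribed.
So PurK is produced and active.
Rhamnulose is present, so BexN is inactive.
No repressor is bound and DovX and PurK are active, so *irpH* is transcribed.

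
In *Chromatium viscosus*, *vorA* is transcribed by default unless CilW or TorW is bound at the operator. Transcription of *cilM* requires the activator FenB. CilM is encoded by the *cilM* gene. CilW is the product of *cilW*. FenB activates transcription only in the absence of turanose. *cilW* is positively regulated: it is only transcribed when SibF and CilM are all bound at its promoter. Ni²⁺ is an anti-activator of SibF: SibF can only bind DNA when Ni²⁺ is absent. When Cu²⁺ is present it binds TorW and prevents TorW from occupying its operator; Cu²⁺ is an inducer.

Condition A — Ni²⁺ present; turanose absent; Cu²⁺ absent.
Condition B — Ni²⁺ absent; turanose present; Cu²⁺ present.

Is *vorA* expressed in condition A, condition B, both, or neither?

B only

Condition A:
Ni²⁺ is present, so SibF is inactive.
Turanose is absent, so FenB is active.
No repressor is bound and FenB is active, so *cilM* is transcribed.
So CilM is produced and active.
Required activator SibF is absent, so *cilW* is not transcribed.
So CilW is not produced.
Cu²⁺ is absent, so TorW is active.
With repressor TorW bound, *vorA* is not transcribed.
→ *vorA* is OFF in A.
Condition B:
Ni²⁺ is absent, so SibF is active.
Turanose is present, so FenB is inactive.
Required activator FenB is absent, so *cilM* is not transcribed.
So CilM is not produced.
Required activator CilM is absent, so *cilW* is not transcribed.
So CilW is not produced.
Cu²⁺ is present, so TorW is inactive.
With no repressor bound, *vorA* is transcribed.
→ *vorA* is ON in B.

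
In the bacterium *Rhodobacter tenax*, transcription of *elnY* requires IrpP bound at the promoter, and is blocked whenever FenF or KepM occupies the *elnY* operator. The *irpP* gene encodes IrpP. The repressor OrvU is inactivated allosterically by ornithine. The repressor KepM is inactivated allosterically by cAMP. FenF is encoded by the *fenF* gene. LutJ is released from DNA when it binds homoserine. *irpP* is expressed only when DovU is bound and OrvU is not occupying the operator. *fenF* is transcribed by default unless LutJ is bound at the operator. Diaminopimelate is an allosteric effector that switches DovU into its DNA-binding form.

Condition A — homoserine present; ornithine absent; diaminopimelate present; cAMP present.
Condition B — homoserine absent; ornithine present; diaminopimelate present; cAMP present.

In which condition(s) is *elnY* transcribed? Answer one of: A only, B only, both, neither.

B only

Condition A:
Homoserine is present, so LutJ is inactive.
With no repressor bound, *fenF* is transcribed.
So FenF is produced and active.
Ornithine is absent, so OrvU is active.
Diaminopimelate is present, so DovU is active.
With repressor OrvU bound, *irpP* is not transcribed.
So IrpP is not produced.
cAMP is present, so KepM is inactive.
With repressor FenF bound, *elnY* is not transcribed.
→ *elnY* is OFF in A.
Condition B:
Homoserine is absent, so LutJ is active.
With repressor LutJ bound, *fenF* is not transcribed.
So FenF is not produced.
Ornithine is present, so OrvU is inactive.
Diaminopimelate is present, so DovU is active.
No repressor is bound and DovU is active, so *irpP* is transcribed.
So IrpP is produced and active.
cAMP is present, so KepM is inactive.
No repressor is bound and IrpP is active, so *elnY* is transcribed.
→ *elnY* is ON in B.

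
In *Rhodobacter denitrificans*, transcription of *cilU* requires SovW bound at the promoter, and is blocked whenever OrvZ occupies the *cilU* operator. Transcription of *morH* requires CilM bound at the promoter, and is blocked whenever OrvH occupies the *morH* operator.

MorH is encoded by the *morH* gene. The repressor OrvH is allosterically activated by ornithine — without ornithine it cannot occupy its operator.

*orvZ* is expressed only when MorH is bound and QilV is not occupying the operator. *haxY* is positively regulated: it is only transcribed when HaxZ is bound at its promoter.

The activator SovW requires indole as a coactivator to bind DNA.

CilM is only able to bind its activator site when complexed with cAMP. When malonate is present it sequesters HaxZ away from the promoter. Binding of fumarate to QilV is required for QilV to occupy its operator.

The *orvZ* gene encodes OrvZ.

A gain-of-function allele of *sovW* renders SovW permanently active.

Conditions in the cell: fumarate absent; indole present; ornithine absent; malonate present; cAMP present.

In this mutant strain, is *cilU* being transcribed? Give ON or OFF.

SovW is constitutively active in this strain.
Ornithine is absent, so OrvH is inactive.
cAMP is present, so CilM is active.
No repressor is bound and CilM is active, so *morH* is transcribed.
So MorH is produced and active.
Fumarate is absent, so QilV is inactive.
No repressor is bound and MorH is active, so *orvZ* is transcribed.
So OrvZ is produced and active.
With repressor OrvZ bound, *cilU* is not transcribed.

OFF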